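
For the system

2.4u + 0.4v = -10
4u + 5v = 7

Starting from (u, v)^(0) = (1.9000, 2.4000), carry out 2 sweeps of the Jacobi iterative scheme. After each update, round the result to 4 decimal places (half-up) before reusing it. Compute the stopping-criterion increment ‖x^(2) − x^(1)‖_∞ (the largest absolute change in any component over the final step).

Iteration 1:
  u = (-10 - (0.4)·2.4000) / (2.4) = -4.5667
  v = (7 - (4)·1.9000) / (5) = -0.1200
Iteration 2:
  u = (-10 - (0.4)·-0.1200) / (2.4) = -4.1467
  v = (7 - (4)·-4.5667) / (5) = 5.0534
Change: (0.4200, 5.1734) → max |·| = 5.1734

5.1734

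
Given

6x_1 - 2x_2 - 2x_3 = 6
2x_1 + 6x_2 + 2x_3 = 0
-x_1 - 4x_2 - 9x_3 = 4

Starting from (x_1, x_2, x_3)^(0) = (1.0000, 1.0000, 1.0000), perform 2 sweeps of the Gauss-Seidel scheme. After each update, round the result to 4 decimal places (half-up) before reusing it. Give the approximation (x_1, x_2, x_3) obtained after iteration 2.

Iteration 1:
  x_1 = (6 - (-2)·1.0000 - (-2)·1.0000) / (6) = 1.6667
  x_2 = (0 - (2)·1.6667 - (2)·1.0000) / (6) = -0.8889
  x_3 = (4 - (-1)·1.6667 - (-4)·-0.8889) / (-9) = -0.2346
Iteration 2:
  x_1 = (6 - (-2)·-0.8889 - (-2)·-0.2346) / (6) = 0.6255
  x_2 = (0 - (2)·0.6255 - (2)·-0.2346) / (6) = -0.1303
  x_3 = (4 - (-1)·0.6255 - (-4)·-0.1303) / (-9) = -0.4560

(0.6255, -0.1303, -0.4560)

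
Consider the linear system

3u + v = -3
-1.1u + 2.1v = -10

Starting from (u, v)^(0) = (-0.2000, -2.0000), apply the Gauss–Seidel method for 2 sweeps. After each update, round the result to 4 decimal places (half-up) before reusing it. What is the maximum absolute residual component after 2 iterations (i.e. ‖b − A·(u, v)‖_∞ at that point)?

0.5127

Iteration 1:
  u = (-3 - (1)·-2.0000) / (3) = -0.3333
  v = (-10 - (-1.1)·-0.3333) / (2.1) = -4.9365
Iteration 2:
  u = (-3 - (1)·-4.9365) / (3) = 0.6455
  v = (-10 - (-1.1)·0.6455) / (2.1) = -4.4238
Residual b − A·x = (-0.5127, 0.0000); ∞-norm = 0.5127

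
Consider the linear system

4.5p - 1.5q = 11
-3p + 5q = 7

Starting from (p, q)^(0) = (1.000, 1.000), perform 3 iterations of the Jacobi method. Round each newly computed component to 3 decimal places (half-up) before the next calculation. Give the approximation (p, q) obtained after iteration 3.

Iteration 1:
  p = (11 - (-1.5)·1.000) / (4.5) = 2.778
  q = (7 - (-3)·1.000) / (5) = 2.000
Iteration 2:
  p = (11 - (-1.5)·2.000) / (4.5) = 3.111
  q = (7 - (-3)·2.778) / (5) = 3.067
Iteration 3:
  p = (11 - (-1.5)·3.067) / (4.5) = 3.467
  q = (7 - (-3)·3.111) / (5) = 3.267

(3.467, 3.267)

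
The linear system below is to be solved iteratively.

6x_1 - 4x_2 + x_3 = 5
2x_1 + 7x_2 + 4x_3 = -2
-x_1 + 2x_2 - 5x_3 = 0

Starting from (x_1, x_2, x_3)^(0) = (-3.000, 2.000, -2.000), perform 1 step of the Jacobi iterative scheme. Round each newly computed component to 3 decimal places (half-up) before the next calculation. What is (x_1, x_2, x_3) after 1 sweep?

Iteration 1:
  x_1 = (5 - (-4)·2.000 - (1)·-2.000) / (6) = 2.500
  x_2 = (-2 - (2)·-3.000 - (4)·-2.000) / (7) = 1.714
  x_3 = (0 - (-1)·-3.000 - (2)·2.000) / (-5) = 1.400

(2.500, 1.714, 1.400)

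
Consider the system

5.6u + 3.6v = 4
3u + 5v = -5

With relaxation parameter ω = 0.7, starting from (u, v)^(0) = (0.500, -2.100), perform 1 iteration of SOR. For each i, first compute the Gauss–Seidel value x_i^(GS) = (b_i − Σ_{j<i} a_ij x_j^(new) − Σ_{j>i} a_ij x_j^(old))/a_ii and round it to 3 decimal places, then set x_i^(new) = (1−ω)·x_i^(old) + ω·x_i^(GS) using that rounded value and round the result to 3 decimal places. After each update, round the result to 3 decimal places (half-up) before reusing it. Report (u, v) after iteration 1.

(1.595, -2.000)

Iteration 1:
  u: GS value = (4 - (3.6)·-2.100) / (5.6) = 2.064;  u ← (1−ω)·0.500 + ω·2.064 = 1.595
  v: GS value = (-5 - (3)·1.595) / (5) = -1.957;  v ← (1−ω)·-2.100 + ω·-1.957 = -2.000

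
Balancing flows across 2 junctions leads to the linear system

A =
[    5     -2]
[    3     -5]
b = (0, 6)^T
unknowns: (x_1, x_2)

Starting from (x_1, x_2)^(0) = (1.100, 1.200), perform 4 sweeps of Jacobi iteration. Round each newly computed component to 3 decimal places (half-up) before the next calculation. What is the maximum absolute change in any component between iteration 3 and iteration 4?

Iteration 1:
  x_1 = (0 - (-2)·1.200) / (5) = 0.480
  x_2 = (6 - (3)·1.100) / (-5) = -0.540
Iteration 2:
  x_1 = (0 - (-2)·-0.540) / (5) = -0.216
  x_2 = (6 - (3)·0.480) / (-5) = -0.912
Iteration 3:
  x_1 = (0 - (-2)·-0.912) / (5) = -0.365
  x_2 = (6 - (3)·-0.216) / (-5) = -1.330
Iteration 4:
  x_1 = (0 - (-2)·-1.330) / (5) = -0.532
  x_2 = (6 - (3)·-0.365) / (-5) = -1.419
Change: (-0.167, -0.089) → max |·| = 0.167

0.167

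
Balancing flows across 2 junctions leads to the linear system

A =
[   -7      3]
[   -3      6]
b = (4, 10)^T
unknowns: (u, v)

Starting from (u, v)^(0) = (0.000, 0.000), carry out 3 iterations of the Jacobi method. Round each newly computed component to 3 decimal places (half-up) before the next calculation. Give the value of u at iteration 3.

Iteration 1:
  u = (4 - (3)·0.000) / (-7) = -0.571
  v = (10 - (-3)·0.000) / (6) = 1.667
Iteration 2:
  u = (4 - (3)·1.667) / (-7) = 0.143
  v = (10 - (-3)·-0.571) / (6) = 1.381
Iteration 3:
  u = (4 - (3)·1.381) / (-7) = 0.020
  v = (10 - (-3)·0.143) / (6) = 1.738

0.020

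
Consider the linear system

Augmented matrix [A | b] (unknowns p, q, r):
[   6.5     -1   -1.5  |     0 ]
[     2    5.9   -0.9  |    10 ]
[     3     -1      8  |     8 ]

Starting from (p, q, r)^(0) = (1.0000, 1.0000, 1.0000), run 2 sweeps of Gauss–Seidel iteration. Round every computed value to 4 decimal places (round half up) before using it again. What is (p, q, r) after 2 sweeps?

Iteration 1:
  p = (0 - (-1)·1.0000 - (-1.5)·1.0000) / (6.5) = 0.3846
  q = (10 - (2)·0.3846 - (-0.9)·1.0000) / (5.9) = 1.7171
  r = (8 - (3)·0.3846 - (-1)·1.7171) / (8) = 1.0704
Iteration 2:
  p = (0 - (-1)·1.7171 - (-1.5)·1.0704) / (6.5) = 0.5112
  q = (10 - (2)·0.5112 - (-0.9)·1.0704) / (5.9) = 1.6849
  r = (8 - (3)·0.5112 - (-1)·1.6849) / (8) = 1.0189

(0.5112, 1.6849, 1.0189)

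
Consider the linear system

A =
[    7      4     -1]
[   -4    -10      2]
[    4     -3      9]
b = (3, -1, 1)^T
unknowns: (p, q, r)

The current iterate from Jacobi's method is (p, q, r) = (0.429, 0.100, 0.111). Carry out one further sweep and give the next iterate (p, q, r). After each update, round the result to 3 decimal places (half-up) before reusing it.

(0.387, -0.049, -0.046)

One sweep:
  p = (3 - (4)·0.100 - (-1)·0.111) / (7) = 0.387
  q = (-1 - (-4)·0.429 - (2)·0.111) / (-10) = -0.049
  r = (1 - (4)·0.429 - (-3)·0.100) / (9) = -0.046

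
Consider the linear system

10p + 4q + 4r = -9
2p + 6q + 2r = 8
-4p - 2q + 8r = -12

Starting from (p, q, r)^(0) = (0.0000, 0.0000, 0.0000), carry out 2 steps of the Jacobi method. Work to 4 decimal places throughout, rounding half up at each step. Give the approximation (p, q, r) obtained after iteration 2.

Iteration 1:
  p = (-9 - (4)·0.0000 - (4)·0.0000) / (10) = -0.9000
  q = (8 - (2)·0.0000 - (2)·0.0000) / (6) = 1.3333
  r = (-12 - (-4)·0.0000 - (-2)·0.0000) / (8) = -1.5000
Iteration 2:
  p = (-9 - (4)·1.3333 - (4)·-1.5000) / (10) = -0.8333
  q = (8 - (2)·-0.9000 - (2)·-1.5000) / (6) = 2.1333
  r = (-12 - (-4)·-0.9000 - (-2)·1.3333) / (8) = -1.6167

(-0.8333, 2.1333, -1.6167)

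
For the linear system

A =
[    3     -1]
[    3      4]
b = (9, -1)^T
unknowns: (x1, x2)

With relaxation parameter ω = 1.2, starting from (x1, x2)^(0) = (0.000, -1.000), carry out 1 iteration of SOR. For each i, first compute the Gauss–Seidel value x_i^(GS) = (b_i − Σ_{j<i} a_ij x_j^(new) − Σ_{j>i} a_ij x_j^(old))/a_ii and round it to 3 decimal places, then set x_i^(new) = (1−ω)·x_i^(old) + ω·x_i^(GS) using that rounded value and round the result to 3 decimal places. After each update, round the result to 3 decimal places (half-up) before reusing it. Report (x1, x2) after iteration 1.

Iteration 1:
  x1: GS value = (9 - (-1)·-1.000) / (3) = 2.667;  x1 ← (1−ω)·0.000 + ω·2.667 = 3.200
  x2: GS value = (-1 - (3)·3.200) / (4) = -2.650;  x2 ← (1−ω)·-1.000 + ω·-2.650 = -2.980

(3.200, -2.980)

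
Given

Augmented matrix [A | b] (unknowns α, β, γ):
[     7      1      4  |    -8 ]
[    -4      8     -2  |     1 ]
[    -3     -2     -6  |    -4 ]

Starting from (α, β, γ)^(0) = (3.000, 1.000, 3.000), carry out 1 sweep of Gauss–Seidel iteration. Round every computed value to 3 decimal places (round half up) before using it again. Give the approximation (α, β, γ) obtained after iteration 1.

Iteration 1:
  α = (-8 - (1)·1.000 - (4)·3.000) / (7) = -3.000
  β = (1 - (-4)·-3.000 - (-2)·3.000) / (8) = -0.625
  γ = (-4 - (-3)·-3.000 - (-2)·-0.625) / (-6) = 2.375

(-3.000, -0.625, 2.375)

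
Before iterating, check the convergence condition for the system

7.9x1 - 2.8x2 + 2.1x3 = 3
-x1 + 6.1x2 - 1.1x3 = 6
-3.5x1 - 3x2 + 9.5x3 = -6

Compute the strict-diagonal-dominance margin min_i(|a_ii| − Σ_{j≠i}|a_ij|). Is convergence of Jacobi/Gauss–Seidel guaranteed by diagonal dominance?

3

row 1: |7.9| − (2.8+2.1) = 3
row 2: |6.1| − (1+1.1) = 4
row 3: |9.5| − (3.5+3) = 3
minimum over rows = 3 → strictly diagonally dominant (convergence guaranteed)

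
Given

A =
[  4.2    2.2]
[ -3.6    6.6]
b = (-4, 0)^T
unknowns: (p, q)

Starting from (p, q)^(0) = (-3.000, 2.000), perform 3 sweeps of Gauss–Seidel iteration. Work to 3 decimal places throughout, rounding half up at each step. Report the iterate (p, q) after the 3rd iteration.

Iteration 1:
  p = (-4 - (2.2)·2.000) / (4.2) = -2.000
  q = (0 - (-3.6)·-2.000) / (6.6) = -1.091
Iteration 2:
  p = (-4 - (2.2)·-1.091) / (4.2) = -0.381
  q = (0 - (-3.6)·-0.381) / (6.6) = -0.208
Iteration 3:
  p = (-4 - (2.2)·-0.208) / (4.2) = -0.843
  q = (0 - (-3.6)·-0.843) / (6.6) = -0.460

(-0.843, -0.460)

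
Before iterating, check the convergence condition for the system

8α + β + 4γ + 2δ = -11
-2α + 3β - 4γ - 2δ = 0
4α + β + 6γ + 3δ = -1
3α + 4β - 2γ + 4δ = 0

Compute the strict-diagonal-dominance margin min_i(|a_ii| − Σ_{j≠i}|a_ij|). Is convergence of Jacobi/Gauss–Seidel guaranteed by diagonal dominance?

row 1: |8| − (1+4+2) = 1
row 2: |3| − (2+4+2) = -5
row 3: |6| − (4+1+3) = -2
row 4: |4| − (3+4+2) = -5
minimum over rows = -5 → not strictly diagonally dominant

-5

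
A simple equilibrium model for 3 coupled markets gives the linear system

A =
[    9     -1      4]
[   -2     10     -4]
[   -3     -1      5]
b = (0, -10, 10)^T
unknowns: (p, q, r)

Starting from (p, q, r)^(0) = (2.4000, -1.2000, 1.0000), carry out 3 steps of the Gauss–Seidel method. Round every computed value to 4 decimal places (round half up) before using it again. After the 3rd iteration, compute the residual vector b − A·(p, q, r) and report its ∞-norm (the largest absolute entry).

0.1227

Iteration 1:
  p = (0 - (-1)·-1.2000 - (4)·1.0000) / (9) = -0.5778
  q = (-10 - (-2)·-0.5778 - (-4)·1.0000) / (10) = -0.7156
  r = (10 - (-3)·-0.5778 - (-1)·-0.7156) / (5) = 1.5102
Iteration 2:
  p = (0 - (-1)·-0.7156 - (4)·1.5102) / (9) = -0.7507
  q = (-10 - (-2)·-0.7507 - (-4)·1.5102) / (10) = -0.5461
  r = (10 - (-3)·-0.7507 - (-1)·-0.5461) / (5) = 1.4404
Iteration 3:
  p = (0 - (-1)·-0.5461 - (4)·1.4404) / (9) = -0.7009
  q = (-10 - (-2)·-0.7009 - (-4)·1.4404) / (10) = -0.5640
  r = (10 - (-3)·-0.7009 - (-1)·-0.5640) / (5) = 1.4667
Residual b − A·x = (-0.1227, 0.1050, -0.0002); ∞-norm = 0.1227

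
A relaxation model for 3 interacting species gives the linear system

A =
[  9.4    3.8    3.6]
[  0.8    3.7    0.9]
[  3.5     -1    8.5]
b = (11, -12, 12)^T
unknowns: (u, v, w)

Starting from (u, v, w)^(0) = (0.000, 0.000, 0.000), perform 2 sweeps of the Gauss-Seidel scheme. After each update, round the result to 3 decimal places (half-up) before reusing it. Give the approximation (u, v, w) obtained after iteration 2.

Iteration 1:
  u = (11 - (3.8)·0.000 - (3.6)·0.000) / (9.4) = 1.170
  v = (-12 - (0.8)·1.170 - (0.9)·0.000) / (3.7) = -3.496
  w = (12 - (3.5)·1.170 - (-1)·-3.496) / (8.5) = 0.519
Iteration 2:
  u = (11 - (3.8)·-3.496 - (3.6)·0.519) / (9.4) = 2.385
  v = (-12 - (0.8)·2.385 - (0.9)·0.519) / (3.7) = -3.885
  w = (12 - (3.5)·2.385 - (-1)·-3.885) / (8.5) = -0.027

(2.385, -3.885, -0.027)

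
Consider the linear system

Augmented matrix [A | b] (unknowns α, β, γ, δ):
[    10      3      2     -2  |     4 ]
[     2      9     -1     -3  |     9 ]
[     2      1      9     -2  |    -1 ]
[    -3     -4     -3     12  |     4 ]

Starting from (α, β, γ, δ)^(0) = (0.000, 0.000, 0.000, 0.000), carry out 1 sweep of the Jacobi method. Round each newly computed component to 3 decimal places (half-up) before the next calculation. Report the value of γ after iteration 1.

Iteration 1:
  α = (4 - (3)·0.000 - (2)·0.000 - (-2)·0.000) / (10) = 0.400
  β = (9 - (2)·0.000 - (-1)·0.000 - (-3)·0.000) / (9) = 1.000
  γ = (-1 - (2)·0.000 - (1)·0.000 - (-2)·0.000) / (9) = -0.111
  δ = (4 - (-3)·0.000 - (-4)·0.000 - (-3)·0.000) / (12) = 0.333

-0.111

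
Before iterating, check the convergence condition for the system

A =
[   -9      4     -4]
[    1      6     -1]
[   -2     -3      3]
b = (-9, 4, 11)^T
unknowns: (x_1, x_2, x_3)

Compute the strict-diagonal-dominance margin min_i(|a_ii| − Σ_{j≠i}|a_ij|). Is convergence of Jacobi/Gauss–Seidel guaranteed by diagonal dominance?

-2

row 1: |-9| − (4+4) = 1
row 2: |6| − (1+1) = 4
row 3: |3| − (2+3) = -2
minimum over rows = -2 → not strictly diagonally dominant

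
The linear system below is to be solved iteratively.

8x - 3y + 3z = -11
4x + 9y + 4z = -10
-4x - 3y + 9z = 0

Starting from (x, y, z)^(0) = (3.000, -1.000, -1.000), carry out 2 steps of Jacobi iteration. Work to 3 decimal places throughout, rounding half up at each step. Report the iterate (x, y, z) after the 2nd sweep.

(-2.500, -0.944, -1.278)

Iteration 1:
  x = (-11 - (-3)·-1.000 - (3)·-1.000) / (8) = -1.375
  y = (-10 - (4)·3.000 - (4)·-1.000) / (9) = -2.000
  z = (0 - (-4)·3.000 - (-3)·-1.000) / (9) = 1.000
Iteration 2:
  x = (-11 - (-3)·-2.000 - (3)·1.000) / (8) = -2.500
  y = (-10 - (4)·-1.375 - (4)·1.000) / (9) = -0.944
  z = (0 - (-4)·-1.375 - (-3)·-2.000) / (9) = -1.278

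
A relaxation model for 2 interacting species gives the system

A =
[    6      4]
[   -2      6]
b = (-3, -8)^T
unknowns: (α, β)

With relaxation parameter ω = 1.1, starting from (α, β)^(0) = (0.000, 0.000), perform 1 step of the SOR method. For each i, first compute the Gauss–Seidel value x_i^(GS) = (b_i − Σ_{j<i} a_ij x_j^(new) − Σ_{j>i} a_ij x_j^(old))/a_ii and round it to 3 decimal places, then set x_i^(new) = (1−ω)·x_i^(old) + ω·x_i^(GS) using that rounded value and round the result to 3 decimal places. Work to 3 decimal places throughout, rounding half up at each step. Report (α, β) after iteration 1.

(-0.550, -1.669)

Iteration 1:
  α: GS value = (-3 - (4)·0.000) / (6) = -0.500;  α ← (1−ω)·0.000 + ω·-0.500 = -0.550
  β: GS value = (-8 - (-2)·-0.550) / (6) = -1.517;  β ← (1−ω)·0.000 + ω·-1.517 = -1.669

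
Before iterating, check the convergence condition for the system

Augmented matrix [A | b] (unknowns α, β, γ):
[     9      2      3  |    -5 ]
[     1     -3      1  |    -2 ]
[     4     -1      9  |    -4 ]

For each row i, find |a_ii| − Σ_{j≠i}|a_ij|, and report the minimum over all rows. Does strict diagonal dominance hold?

1

row 1: |9| − (2+3) = 4
row 2: |-3| − (1+1) = 1
row 3: |9| − (4+1) = 4
minimum over rows = 1 → strictly diagonally dominant (convergence guaranteed)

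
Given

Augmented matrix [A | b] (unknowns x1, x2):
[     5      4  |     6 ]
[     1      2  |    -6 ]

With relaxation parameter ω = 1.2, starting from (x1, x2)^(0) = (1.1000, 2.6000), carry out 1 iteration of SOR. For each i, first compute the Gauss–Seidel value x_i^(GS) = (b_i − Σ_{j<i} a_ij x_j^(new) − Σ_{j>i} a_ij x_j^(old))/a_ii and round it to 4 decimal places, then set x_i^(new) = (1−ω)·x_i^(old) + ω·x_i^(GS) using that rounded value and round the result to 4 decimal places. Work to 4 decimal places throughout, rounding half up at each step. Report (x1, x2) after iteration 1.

(-1.2760, -3.3544)

Iteration 1:
  x1: GS value = (6 - (4)·2.6000) / (5) = -0.8800;  x1 ← (1−ω)·1.1000 + ω·-0.8800 = -1.2760
  x2: GS value = (-6 - (1)·-1.2760) / (2) = -2.3620;  x2 ← (1−ω)·2.6000 + ω·-2.3620 = -3.3544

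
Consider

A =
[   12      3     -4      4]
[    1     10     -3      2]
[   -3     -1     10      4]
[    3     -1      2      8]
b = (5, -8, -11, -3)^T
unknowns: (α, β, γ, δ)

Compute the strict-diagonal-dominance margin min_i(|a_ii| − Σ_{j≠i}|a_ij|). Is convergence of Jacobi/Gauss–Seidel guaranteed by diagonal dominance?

row 1: |12| − (3+4+4) = 1
row 2: |10| − (1+3+2) = 4
row 3: |10| − (3+1+4) = 2
row 4: |8| − (3+1+2) = 2
minimum over rows = 1 → strictly diagonally dominant (convergence guaranteed)

1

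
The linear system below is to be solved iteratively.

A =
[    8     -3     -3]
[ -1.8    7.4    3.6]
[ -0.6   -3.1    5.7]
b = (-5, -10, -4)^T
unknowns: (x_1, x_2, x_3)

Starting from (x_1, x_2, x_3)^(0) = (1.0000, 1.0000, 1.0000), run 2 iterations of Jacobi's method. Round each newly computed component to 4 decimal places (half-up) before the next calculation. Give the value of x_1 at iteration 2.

-1.2427

Iteration 1:
  x_1 = (-5 - (-3)·1.0000 - (-3)·1.0000) / (8) = 0.1250
  x_2 = (-10 - (-1.8)·1.0000 - (3.6)·1.0000) / (7.4) = -1.5946
  x_3 = (-4 - (-0.6)·1.0000 - (-3.1)·1.0000) / (5.7) = -0.0526
Iteration 2:
  x_1 = (-5 - (-3)·-1.5946 - (-3)·-0.0526) / (8) = -1.2427
  x_2 = (-10 - (-1.8)·0.1250 - (3.6)·-0.0526) / (7.4) = -1.2954
  x_3 = (-4 - (-0.6)·0.1250 - (-3.1)·-1.5946) / (5.7) = -1.5558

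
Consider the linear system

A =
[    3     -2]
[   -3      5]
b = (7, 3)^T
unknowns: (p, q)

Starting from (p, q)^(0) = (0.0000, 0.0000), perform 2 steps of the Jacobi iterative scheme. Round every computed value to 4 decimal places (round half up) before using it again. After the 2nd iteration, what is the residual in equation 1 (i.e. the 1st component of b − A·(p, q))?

2.8001

Iteration 1:
  p = (7 - (-2)·0.0000) / (3) = 2.3333
  q = (3 - (-3)·0.0000) / (5) = 0.6000
Iteration 2:
  p = (7 - (-2)·0.6000) / (3) = 2.7333
  q = (3 - (-3)·2.3333) / (5) = 2.0000
Residual b − A·x = (2.8001, 1.1999)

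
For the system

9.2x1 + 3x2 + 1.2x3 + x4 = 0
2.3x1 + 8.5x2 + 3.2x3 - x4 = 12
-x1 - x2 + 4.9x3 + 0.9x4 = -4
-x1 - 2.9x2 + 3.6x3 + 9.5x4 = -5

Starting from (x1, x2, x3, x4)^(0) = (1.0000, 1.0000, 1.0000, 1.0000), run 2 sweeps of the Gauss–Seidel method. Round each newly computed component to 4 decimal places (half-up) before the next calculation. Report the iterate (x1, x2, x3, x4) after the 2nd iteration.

(-0.3297, 1.8363, -0.5336, 0.2017)

Iteration 1:
  x1 = (0 - (3)·1.0000 - (1.2)·1.0000 - (1)·1.0000) / (9.2) = -0.5652
  x2 = (12 - (2.3)·-0.5652 - (3.2)·1.0000 - (-1)·1.0000) / (8.5) = 1.3059
  x3 = (-4 - (-1)·-0.5652 - (-1)·1.3059 - (0.9)·1.0000) / (4.9) = -0.8488
  x4 = (-5 - (-1)·-0.5652 - (-2.9)·1.3059 - (3.6)·-0.8488) / (9.5) = 0.1345
Iteration 2:
  x1 = (0 - (3)·1.3059 - (1.2)·-0.8488 - (1)·0.1345) / (9.2) = -0.3297
  x2 = (12 - (2.3)·-0.3297 - (3.2)·-0.8488 - (-1)·0.1345) / (8.5) = 1.8363
  x3 = (-4 - (-1)·-0.3297 - (-1)·1.8363 - (0.9)·0.1345) / (4.9) = -0.5336
  x4 = (-5 - (-1)·-0.3297 - (-2.9)·1.8363 - (3.6)·-0.5336) / (9.5) = 0.2017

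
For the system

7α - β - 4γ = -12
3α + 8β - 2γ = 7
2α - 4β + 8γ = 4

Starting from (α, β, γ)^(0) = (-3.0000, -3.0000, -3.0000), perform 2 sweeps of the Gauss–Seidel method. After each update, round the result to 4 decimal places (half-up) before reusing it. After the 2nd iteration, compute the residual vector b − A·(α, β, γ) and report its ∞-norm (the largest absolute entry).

Iteration 1:
  α = (-12 - (-1)·-3.0000 - (-4)·-3.0000) / (7) = -3.8571
  β = (7 - (3)·-3.8571 - (-2)·-3.0000) / (8) = 1.5714
  γ = (4 - (2)·-3.8571 - (-4)·1.5714) / (8) = 2.2500
Iteration 2:
  α = (-12 - (-1)·1.5714 - (-4)·2.2500) / (7) = -0.2041
  β = (7 - (3)·-0.2041 - (-2)·2.2500) / (8) = 1.5140
  γ = (4 - (2)·-0.2041 - (-4)·1.5140) / (8) = 1.3080
Residual b − A·x = (-3.8253, -1.8837, 0.0002); ∞-norm = 3.8253

3.8253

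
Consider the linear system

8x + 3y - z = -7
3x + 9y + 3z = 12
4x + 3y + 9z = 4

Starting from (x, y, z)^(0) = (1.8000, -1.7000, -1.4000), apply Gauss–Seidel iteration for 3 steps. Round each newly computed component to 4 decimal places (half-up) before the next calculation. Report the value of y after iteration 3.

Iteration 1:
  x = (-7 - (3)·-1.7000 - (-1)·-1.4000) / (8) = -0.4125
  y = (12 - (3)·-0.4125 - (3)·-1.4000) / (9) = 1.9375
  z = (4 - (4)·-0.4125 - (3)·1.9375) / (9) = -0.0181
Iteration 2:
  x = (-7 - (3)·1.9375 - (-1)·-0.0181) / (8) = -1.6038
  y = (12 - (3)·-1.6038 - (3)·-0.0181) / (9) = 1.8740
  z = (4 - (4)·-1.6038 - (3)·1.8740) / (9) = 0.5326
Iteration 3:
  x = (-7 - (3)·1.8740 - (-1)·0.5326) / (8) = -1.5112
  y = (12 - (3)·-1.5112 - (3)·0.5326) / (9) = 1.6595
  z = (4 - (4)·-1.5112 - (3)·1.6595) / (9) = 0.5629

1.6595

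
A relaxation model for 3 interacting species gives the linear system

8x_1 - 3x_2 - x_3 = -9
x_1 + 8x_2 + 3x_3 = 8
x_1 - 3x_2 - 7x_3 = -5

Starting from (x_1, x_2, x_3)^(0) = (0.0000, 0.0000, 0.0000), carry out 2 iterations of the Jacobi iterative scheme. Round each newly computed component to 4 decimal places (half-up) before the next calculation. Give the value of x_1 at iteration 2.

Iteration 1:
  x_1 = (-9 - (-3)·0.0000 - (-1)·0.0000) / (8) = -1.1250
  x_2 = (8 - (1)·0.0000 - (3)·0.0000) / (8) = 1.0000
  x_3 = (-5 - (1)·0.0000 - (-3)·0.0000) / (-7) = 0.7143
Iteration 2:
  x_1 = (-9 - (-3)·1.0000 - (-1)·0.7143) / (8) = -0.6607
  x_2 = (8 - (1)·-1.1250 - (3)·0.7143) / (8) = 0.8728
  x_3 = (-5 - (1)·-1.1250 - (-3)·1.0000) / (-7) = 0.1250

-0.6607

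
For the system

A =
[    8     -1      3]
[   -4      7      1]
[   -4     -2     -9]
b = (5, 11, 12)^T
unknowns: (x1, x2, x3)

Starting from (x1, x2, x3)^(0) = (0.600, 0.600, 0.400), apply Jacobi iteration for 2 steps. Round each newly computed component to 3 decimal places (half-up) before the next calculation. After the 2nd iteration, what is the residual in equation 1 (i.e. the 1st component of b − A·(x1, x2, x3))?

1.047

Iteration 1:
  x1 = (5 - (-1)·0.600 - (3)·0.400) / (8) = 0.550
  x2 = (11 - (-4)·0.600 - (1)·0.400) / (7) = 1.857
  x3 = (12 - (-4)·0.600 - (-2)·0.600) / (-9) = -1.733
Iteration 2:
  x1 = (5 - (-1)·1.857 - (3)·-1.733) / (8) = 1.507
  x2 = (11 - (-4)·0.550 - (1)·-1.733) / (7) = 2.133
  x3 = (12 - (-4)·0.550 - (-2)·1.857) / (-9) = -1.990
Residual b − A·x = (1.047, 4.087, 4.384)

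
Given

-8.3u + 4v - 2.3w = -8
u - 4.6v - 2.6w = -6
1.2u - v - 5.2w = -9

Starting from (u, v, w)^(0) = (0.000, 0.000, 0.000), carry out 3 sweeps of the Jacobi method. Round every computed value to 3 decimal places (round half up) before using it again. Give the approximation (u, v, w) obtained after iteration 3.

(0.751, 0.584, 1.885)

Iteration 1:
  u = (-8 - (4)·0.000 - (-2.3)·0.000) / (-8.3) = 0.964
  v = (-6 - (1)·0.000 - (-2.6)·0.000) / (-4.6) = 1.304
  w = (-9 - (1.2)·0.000 - (-1)·0.000) / (-5.2) = 1.731
Iteration 2:
  u = (-8 - (4)·1.304 - (-2.3)·1.731) / (-8.3) = 1.113
  v = (-6 - (1)·0.964 - (-2.6)·1.731) / (-4.6) = 0.536
  w = (-9 - (1.2)·0.964 - (-1)·1.304) / (-5.2) = 1.702
Iteration 3:
  u = (-8 - (4)·0.536 - (-2.3)·1.702) / (-8.3) = 0.751
  v = (-6 - (1)·1.113 - (-2.6)·1.702) / (-4.6) = 0.584
  w = (-9 - (1.2)·1.113 - (-1)·0.536) / (-5.2) = 1.885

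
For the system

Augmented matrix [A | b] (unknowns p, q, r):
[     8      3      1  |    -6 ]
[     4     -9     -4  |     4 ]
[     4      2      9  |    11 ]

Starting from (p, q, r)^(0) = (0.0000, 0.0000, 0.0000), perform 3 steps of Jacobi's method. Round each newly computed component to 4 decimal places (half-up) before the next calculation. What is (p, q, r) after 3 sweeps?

Iteration 1:
  p = (-6 - (3)·0.0000 - (1)·0.0000) / (8) = -0.7500
  q = (4 - (4)·0.0000 - (-4)·0.0000) / (-9) = -0.4444
  r = (11 - (4)·0.0000 - (2)·0.0000) / (9) = 1.2222
Iteration 2:
  p = (-6 - (3)·-0.4444 - (1)·1.2222) / (8) = -0.7361
  q = (4 - (4)·-0.7500 - (-4)·1.2222) / (-9) = -1.3210
  r = (11 - (4)·-0.7500 - (2)·-0.4444) / (9) = 1.6543
Iteration 3:
  p = (-6 - (3)·-1.3210 - (1)·1.6543) / (8) = -0.4614
  q = (4 - (4)·-0.7361 - (-4)·1.6543) / (-9) = -1.5068
  r = (11 - (4)·-0.7361 - (2)·-1.3210) / (9) = 1.8429

(-0.4614, -1.5068, 1.8429)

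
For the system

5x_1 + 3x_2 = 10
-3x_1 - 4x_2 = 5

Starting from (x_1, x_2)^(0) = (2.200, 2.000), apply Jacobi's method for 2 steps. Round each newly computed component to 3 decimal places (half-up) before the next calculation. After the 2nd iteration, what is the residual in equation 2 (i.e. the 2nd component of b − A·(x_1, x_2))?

8.820

Iteration 1:
  x_1 = (10 - (3)·2.000) / (5) = 0.800
  x_2 = (5 - (-3)·2.200) / (-4) = -2.900
Iteration 2:
  x_1 = (10 - (3)·-2.900) / (5) = 3.740
  x_2 = (5 - (-3)·0.800) / (-4) = -1.850
Residual b − A·x = (-3.150, 8.820)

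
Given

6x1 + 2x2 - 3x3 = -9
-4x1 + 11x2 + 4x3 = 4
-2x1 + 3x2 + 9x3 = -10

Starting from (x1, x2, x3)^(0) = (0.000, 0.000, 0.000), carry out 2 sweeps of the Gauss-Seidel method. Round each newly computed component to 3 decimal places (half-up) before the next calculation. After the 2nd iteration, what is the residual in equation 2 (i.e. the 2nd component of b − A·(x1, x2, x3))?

Iteration 1:
  x1 = (-9 - (2)·0.000 - (-3)·0.000) / (6) = -1.500
  x2 = (4 - (-4)·-1.500 - (4)·0.000) / (11) = -0.182
  x3 = (-10 - (-2)·-1.500 - (3)·-0.182) / (9) = -1.384
Iteration 2:
  x1 = (-9 - (2)·-0.182 - (-3)·-1.384) / (6) = -2.131
  x2 = (4 - (-4)·-2.131 - (4)·-1.384) / (11) = 0.092
  x3 = (-10 - (-2)·-2.131 - (3)·0.092) / (9) = -1.615
Residual b − A·x = (-1.243, 0.924, -0.003)

0.924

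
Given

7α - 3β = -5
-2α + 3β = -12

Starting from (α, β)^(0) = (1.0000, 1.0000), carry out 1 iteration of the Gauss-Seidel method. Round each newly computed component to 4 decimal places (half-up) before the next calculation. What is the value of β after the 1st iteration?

-4.1905

Iteration 1:
  α = (-5 - (-3)·1.0000) / (7) = -0.2857
  β = (-12 - (-2)·-0.2857) / (3) = -4.1905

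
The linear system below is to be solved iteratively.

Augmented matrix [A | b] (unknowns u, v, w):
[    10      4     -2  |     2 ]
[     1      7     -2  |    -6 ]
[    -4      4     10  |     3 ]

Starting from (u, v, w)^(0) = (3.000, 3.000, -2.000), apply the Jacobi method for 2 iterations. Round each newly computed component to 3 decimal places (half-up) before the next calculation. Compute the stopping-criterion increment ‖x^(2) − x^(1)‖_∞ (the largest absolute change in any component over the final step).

Iteration 1:
  u = (2 - (4)·3.000 - (-2)·-2.000) / (10) = -1.400
  v = (-6 - (1)·3.000 - (-2)·-2.000) / (7) = -1.857
  w = (3 - (-4)·3.000 - (4)·3.000) / (10) = 0.300
Iteration 2:
  u = (2 - (4)·-1.857 - (-2)·0.300) / (10) = 1.003
  v = (-6 - (1)·-1.400 - (-2)·0.300) / (7) = -0.571
  w = (3 - (-4)·-1.400 - (4)·-1.857) / (10) = 0.483
Change: (2.403, 1.286, 0.183) → max |·| = 2.403

2.403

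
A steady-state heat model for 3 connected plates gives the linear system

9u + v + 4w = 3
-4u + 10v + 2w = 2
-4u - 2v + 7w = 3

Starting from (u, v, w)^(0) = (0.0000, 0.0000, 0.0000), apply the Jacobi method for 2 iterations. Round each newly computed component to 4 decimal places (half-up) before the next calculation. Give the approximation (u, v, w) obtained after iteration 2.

Iteration 1:
  u = (3 - (1)·0.0000 - (4)·0.0000) / (9) = 0.3333
  v = (2 - (-4)·0.0000 - (2)·0.0000) / (10) = 0.2000
  w = (3 - (-4)·0.0000 - (-2)·0.0000) / (7) = 0.4286
Iteration 2:
  u = (3 - (1)·0.2000 - (4)·0.4286) / (9) = 0.1206
  v = (2 - (-4)·0.3333 - (2)·0.4286) / (10) = 0.2476
  w = (3 - (-4)·0.3333 - (-2)·0.2000) / (7) = 0.6762

(0.1206, 0.2476, 0.6762)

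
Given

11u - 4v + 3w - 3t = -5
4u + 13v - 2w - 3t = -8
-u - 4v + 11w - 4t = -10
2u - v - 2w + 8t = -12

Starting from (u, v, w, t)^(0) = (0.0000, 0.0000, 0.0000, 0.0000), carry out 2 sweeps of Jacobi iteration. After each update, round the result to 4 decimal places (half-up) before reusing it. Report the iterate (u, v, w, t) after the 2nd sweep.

(-0.8395, -0.9616, -1.7196, -1.6906)

Iteration 1:
  u = (-5 - (-4)·0.0000 - (3)·0.0000 - (-3)·0.0000) / (11) = -0.4545
  v = (-8 - (4)·0.0000 - (-2)·0.0000 - (-3)·0.0000) / (13) = -0.6154
  w = (-10 - (-1)·0.0000 - (-4)·0.0000 - (-4)·0.0000) / (11) = -0.9091
  t = (-12 - (2)·0.0000 - (-1)·0.0000 - (-2)·0.0000) / (8) = -1.5000
Iteration 2:
  u = (-5 - (-4)·-0.6154 - (3)·-0.9091 - (-3)·-1.5000) / (11) = -0.8395
  v = (-8 - (4)·-0.4545 - (-2)·-0.9091 - (-3)·-1.5000) / (13) = -0.9616
  w = (-10 - (-1)·-0.4545 - (-4)·-0.6154 - (-4)·-1.5000) / (11) = -1.7196
  t = (-12 - (2)·-0.4545 - (-1)·-0.6154 - (-2)·-0.9091) / (8) = -1.6906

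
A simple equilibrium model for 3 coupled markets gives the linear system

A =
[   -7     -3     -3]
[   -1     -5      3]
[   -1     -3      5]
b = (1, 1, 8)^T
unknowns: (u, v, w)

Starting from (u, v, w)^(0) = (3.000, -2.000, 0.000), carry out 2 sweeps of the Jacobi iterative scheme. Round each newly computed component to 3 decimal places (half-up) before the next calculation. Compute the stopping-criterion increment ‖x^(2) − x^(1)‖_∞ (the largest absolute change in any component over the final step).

1.057

Iteration 1:
  u = (1 - (-3)·-2.000 - (-3)·0.000) / (-7) = 0.714
  v = (1 - (-1)·3.000 - (3)·0.000) / (-5) = -0.800
  w = (8 - (-1)·3.000 - (-3)·-2.000) / (5) = 1.000
Iteration 2:
  u = (1 - (-3)·-0.800 - (-3)·1.000) / (-7) = -0.229
  v = (1 - (-1)·0.714 - (3)·1.000) / (-5) = 0.257
  w = (8 - (-1)·0.714 - (-3)·-0.800) / (5) = 1.263
Change: (-0.943, 1.057, 0.263) → max |·| = 1.057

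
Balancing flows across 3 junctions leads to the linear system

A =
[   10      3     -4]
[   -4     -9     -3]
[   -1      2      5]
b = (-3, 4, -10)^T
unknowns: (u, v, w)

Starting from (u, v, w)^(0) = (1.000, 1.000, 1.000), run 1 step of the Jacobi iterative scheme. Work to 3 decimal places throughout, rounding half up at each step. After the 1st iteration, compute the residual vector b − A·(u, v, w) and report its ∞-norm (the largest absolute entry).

Iteration 1:
  u = (-3 - (3)·1.000 - (-4)·1.000) / (10) = -0.200
  v = (4 - (-4)·1.000 - (-3)·1.000) / (-9) = -1.222
  w = (-10 - (-1)·1.000 - (2)·1.000) / (5) = -2.200
Residual b − A·x = (-6.134, -14.398, 3.244); ∞-norm = 14.398

14.398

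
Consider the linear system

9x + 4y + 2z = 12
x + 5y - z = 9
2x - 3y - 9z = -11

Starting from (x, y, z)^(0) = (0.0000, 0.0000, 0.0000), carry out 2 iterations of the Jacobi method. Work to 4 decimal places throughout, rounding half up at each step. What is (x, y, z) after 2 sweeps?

Iteration 1:
  x = (12 - (4)·0.0000 - (2)·0.0000) / (9) = 1.3333
  y = (9 - (1)·0.0000 - (-1)·0.0000) / (5) = 1.8000
  z = (-11 - (2)·0.0000 - (-3)·0.0000) / (-9) = 1.2222
Iteration 2:
  x = (12 - (4)·1.8000 - (2)·1.2222) / (9) = 0.2617
  y = (9 - (1)·1.3333 - (-1)·1.2222) / (5) = 1.7778
  z = (-11 - (2)·1.3333 - (-3)·1.8000) / (-9) = 0.9185

(0.2617, 1.7778, 0.9185)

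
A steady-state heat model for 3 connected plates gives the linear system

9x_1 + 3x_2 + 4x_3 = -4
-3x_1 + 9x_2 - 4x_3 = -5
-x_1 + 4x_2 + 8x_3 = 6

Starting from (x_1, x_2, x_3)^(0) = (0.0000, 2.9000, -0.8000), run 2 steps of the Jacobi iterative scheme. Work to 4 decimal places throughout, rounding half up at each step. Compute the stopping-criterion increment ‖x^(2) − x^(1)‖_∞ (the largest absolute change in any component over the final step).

1.7736

Iteration 1:
  x_1 = (-4 - (3)·2.9000 - (4)·-0.8000) / (9) = -1.0556
  x_2 = (-5 - (-3)·0.0000 - (-4)·-0.8000) / (9) = -0.9111
  x_3 = (6 - (-1)·0.0000 - (4)·2.9000) / (8) = -0.7000
Iteration 2:
  x_1 = (-4 - (3)·-0.9111 - (4)·-0.7000) / (9) = 0.1704
  x_2 = (-5 - (-3)·-1.0556 - (-4)·-0.7000) / (9) = -1.2185
  x_3 = (6 - (-1)·-1.0556 - (4)·-0.9111) / (8) = 1.0736
Change: (1.2260, -0.3074, 1.7736) → max |·| = 1.7736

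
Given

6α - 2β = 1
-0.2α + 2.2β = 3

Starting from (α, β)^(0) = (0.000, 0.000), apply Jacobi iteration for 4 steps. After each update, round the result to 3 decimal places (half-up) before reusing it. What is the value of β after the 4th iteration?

Iteration 1:
  α = (1 - (-2)·0.000) / (6) = 0.167
  β = (3 - (-0.2)·0.000) / (2.2) = 1.364
Iteration 2:
  α = (1 - (-2)·1.364) / (6) = 0.621
  β = (3 - (-0.2)·0.167) / (2.2) = 1.379
Iteration 3:
  α = (1 - (-2)·1.379) / (6) = 0.626
  β = (3 - (-0.2)·0.621) / (2.2) = 1.420
Iteration 4:
  α = (1 - (-2)·1.420) / (6) = 0.640
  β = (3 - (-0.2)·0.626) / (2.2) = 1.421

1.421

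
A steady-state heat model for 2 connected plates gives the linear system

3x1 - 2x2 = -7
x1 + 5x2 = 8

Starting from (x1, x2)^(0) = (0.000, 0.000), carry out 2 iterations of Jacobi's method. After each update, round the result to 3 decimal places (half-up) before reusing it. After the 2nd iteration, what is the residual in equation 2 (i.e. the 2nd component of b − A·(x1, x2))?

-1.068

Iteration 1:
  x1 = (-7 - (-2)·0.000) / (3) = -2.333
  x2 = (8 - (1)·0.000) / (5) = 1.600
Iteration 2:
  x1 = (-7 - (-2)·1.600) / (3) = -1.267
  x2 = (8 - (1)·-2.333) / (5) = 2.067
Residual b − A·x = (0.935, -1.068)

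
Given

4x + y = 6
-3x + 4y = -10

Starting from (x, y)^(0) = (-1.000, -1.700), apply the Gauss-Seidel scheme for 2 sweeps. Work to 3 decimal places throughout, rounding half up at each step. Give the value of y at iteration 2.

Iteration 1:
  x = (6 - (1)·-1.700) / (4) = 1.925
  y = (-10 - (-3)·1.925) / (4) = -1.056
Iteration 2:
  x = (6 - (1)·-1.056) / (4) = 1.764
  y = (-10 - (-3)·1.764) / (4) = -1.177

-1.177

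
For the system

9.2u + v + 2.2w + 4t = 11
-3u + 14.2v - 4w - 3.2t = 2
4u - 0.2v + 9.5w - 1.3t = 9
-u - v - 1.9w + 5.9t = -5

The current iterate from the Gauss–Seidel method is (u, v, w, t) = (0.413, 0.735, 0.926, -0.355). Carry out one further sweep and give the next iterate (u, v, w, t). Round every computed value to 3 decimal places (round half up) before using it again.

(1.049, 0.543, 0.469, -0.427)

One sweep:
  u = (11 - (1)·0.735 - (2.2)·0.926 - (4)·-0.355) / (9.2) = 1.049
  v = (2 - (-3)·1.049 - (-4)·0.926 - (-3.2)·-0.355) / (14.2) = 0.543
  w = (9 - (4)·1.049 - (-0.2)·0.543 - (-1.3)·-0.355) / (9.5) = 0.469
  t = (-5 - (-1)·1.049 - (-1)·0.543 - (-1.9)·0.469) / (5.9) = -0.427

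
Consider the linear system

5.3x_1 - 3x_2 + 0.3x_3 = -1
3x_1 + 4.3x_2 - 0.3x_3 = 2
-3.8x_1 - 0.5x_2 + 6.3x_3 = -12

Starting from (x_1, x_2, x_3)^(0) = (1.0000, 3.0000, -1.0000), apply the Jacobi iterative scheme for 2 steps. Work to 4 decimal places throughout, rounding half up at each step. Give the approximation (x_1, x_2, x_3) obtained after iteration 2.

Iteration 1:
  x_1 = (-1 - (-3)·3.0000 - (0.3)·-1.0000) / (5.3) = 1.5660
  x_2 = (2 - (3)·1.0000 - (-0.3)·-1.0000) / (4.3) = -0.3023
  x_3 = (-12 - (-3.8)·1.0000 - (-0.5)·3.0000) / (6.3) = -1.0635
Iteration 2:
  x_1 = (-1 - (-3)·-0.3023 - (0.3)·-1.0635) / (5.3) = -0.2996
  x_2 = (2 - (3)·1.5660 - (-0.3)·-1.0635) / (4.3) = -0.7016
  x_3 = (-12 - (-3.8)·1.5660 - (-0.5)·-0.3023) / (6.3) = -0.9842

(-0.2996, -0.7016, -0.9842)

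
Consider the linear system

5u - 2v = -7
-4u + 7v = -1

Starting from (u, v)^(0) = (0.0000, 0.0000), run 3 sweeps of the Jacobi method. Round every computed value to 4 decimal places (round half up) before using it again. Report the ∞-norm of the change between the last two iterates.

0.3200

Iteration 1:
  u = (-7 - (-2)·0.0000) / (5) = -1.4000
  v = (-1 - (-4)·0.0000) / (7) = -0.1429
Iteration 2:
  u = (-7 - (-2)·-0.1429) / (5) = -1.4572
  v = (-1 - (-4)·-1.4000) / (7) = -0.9429
Iteration 3:
  u = (-7 - (-2)·-0.9429) / (5) = -1.7772
  v = (-1 - (-4)·-1.4572) / (7) = -0.9755
Change: (-0.3200, -0.0326) → max |·| = 0.3200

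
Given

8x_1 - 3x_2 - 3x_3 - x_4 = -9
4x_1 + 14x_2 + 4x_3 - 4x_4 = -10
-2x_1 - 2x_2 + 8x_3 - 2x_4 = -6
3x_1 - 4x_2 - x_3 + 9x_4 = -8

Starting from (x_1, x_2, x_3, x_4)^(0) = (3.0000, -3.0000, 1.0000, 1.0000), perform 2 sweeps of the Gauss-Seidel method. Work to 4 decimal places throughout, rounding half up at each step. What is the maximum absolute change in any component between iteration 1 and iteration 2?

Iteration 1:
  x_1 = (-9 - (-3)·-3.0000 - (-3)·1.0000 - (-1)·1.0000) / (8) = -1.7500
  x_2 = (-10 - (4)·-1.7500 - (4)·1.0000 - (-4)·1.0000) / (14) = -0.2143
  x_3 = (-6 - (-2)·-1.7500 - (-2)·-0.2143 - (-2)·1.0000) / (8) = -0.9911
  x_4 = (-8 - (3)·-1.7500 - (-4)·-0.2143 - (-1)·-0.9911) / (9) = -0.5109
Iteration 2:
  x_1 = (-9 - (-3)·-0.2143 - (-3)·-0.9911 - (-1)·-0.5109) / (8) = -1.6409
  x_2 = (-10 - (4)·-1.6409 - (4)·-0.9911 - (-4)·-0.5109) / (14) = -0.1083
  x_3 = (-6 - (-2)·-1.6409 - (-2)·-0.1083 - (-2)·-0.5109) / (8) = -1.3150
  x_4 = (-8 - (3)·-1.6409 - (-4)·-0.1083 - (-1)·-1.3150) / (9) = -0.5362
Change: (0.1091, 0.1060, -0.3239, -0.0253) → max |·| = 0.3239

0.3239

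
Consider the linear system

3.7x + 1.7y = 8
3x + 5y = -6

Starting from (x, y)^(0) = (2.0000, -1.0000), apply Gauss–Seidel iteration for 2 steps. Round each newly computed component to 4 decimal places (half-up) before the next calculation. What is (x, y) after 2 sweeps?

(3.4362, -3.2617)

Iteration 1:
  x = (8 - (1.7)·-1.0000) / (3.7) = 2.6216
  y = (-6 - (3)·2.6216) / (5) = -2.7730
Iteration 2:
  x = (8 - (1.7)·-2.7730) / (3.7) = 3.4362
  y = (-6 - (3)·3.4362) / (5) = -3.2617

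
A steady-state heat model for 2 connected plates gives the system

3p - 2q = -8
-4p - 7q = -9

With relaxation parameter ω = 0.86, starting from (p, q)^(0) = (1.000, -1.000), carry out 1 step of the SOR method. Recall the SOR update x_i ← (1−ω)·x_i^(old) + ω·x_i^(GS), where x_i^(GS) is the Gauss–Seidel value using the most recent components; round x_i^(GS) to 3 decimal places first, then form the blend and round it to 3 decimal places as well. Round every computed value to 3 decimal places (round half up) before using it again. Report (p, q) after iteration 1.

(-2.726, 2.305)

Iteration 1:
  p: GS value = (-8 - (-2)·-1.000) / (3) = -3.333;  p ← (1−ω)·1.000 + ω·-3.333 = -2.726
  q: GS value = (-9 - (-4)·-2.726) / (-7) = 2.843;  q ← (1−ω)·-1.000 + ω·2.843 = 2.305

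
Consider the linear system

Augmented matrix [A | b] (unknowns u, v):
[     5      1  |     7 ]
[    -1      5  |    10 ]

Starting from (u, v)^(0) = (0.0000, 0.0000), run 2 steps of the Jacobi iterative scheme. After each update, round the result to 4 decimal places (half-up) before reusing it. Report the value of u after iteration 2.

1.0000

Iteration 1:
  u = (7 - (1)·0.0000) / (5) = 1.4000
  v = (10 - (-1)·0.0000) / (5) = 2.0000
Iteration 2:
  u = (7 - (1)·2.0000) / (5) = 1.0000
  v = (10 - (-1)·1.4000) / (5) = 2.2800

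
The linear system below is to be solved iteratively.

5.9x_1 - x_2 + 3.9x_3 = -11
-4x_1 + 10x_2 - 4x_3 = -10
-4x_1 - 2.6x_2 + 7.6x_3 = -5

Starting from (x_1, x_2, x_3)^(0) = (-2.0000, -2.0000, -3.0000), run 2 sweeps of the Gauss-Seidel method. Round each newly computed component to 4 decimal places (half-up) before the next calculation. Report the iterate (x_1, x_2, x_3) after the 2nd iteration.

Iteration 1:
  x_1 = (-11 - (-1)·-2.0000 - (3.9)·-3.0000) / (5.9) = -0.2203
  x_2 = (-10 - (-4)·-0.2203 - (-4)·-3.0000) / (10) = -2.2881
  x_3 = (-5 - (-4)·-0.2203 - (-2.6)·-2.2881) / (7.6) = -1.5566
Iteration 2:
  x_1 = (-11 - (-1)·-2.2881 - (3.9)·-1.5566) / (5.9) = -1.2233
  x_2 = (-10 - (-4)·-1.2233 - (-4)·-1.5566) / (10) = -2.1120
  x_3 = (-5 - (-4)·-1.2233 - (-2.6)·-2.1120) / (7.6) = -2.0243

(-1.2233, -2.1120, -2.0243)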